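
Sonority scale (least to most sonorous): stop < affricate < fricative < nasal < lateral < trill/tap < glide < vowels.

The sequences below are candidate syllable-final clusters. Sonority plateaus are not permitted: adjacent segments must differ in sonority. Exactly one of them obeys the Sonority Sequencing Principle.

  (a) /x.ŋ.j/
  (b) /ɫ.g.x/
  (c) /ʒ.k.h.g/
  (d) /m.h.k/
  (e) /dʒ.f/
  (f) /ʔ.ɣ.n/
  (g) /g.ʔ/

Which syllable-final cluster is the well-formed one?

d

(a) /x.ŋ.j/: profile 3-4-7 — violates.
(b) /ɫ.g.x/: profile 5-1-3 — violates.
(c) /ʒ.k.h.g/: profile 3-1-3-1 — violates.
(d) /m.h.k/: profile 4-3-1 — obeys.
(e) /dʒ.f/: profile 2-3 — violates.
(f) /ʔ.ɣ.n/: profile 1-3-4 — violates.
(g) /g.ʔ/: profile 1-1 — violates.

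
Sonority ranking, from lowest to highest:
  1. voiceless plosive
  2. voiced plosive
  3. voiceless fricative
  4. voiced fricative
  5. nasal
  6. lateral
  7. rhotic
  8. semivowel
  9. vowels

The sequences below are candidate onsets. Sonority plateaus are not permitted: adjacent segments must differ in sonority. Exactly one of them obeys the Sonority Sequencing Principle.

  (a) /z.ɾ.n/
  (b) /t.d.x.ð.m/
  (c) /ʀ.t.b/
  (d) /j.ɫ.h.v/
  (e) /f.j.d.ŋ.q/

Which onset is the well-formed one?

(a) /z.ɾ.n/: profile 4-7-5 — violates.
(b) /t.d.x.ð.m/: profile 1-2-3-4-5 — obeys.
(c) /ʀ.t.b/: profile 7-1-2 — violates.
(d) /j.ɫ.h.v/: profile 8-6-3-4 — violates.
(e) /f.j.d.ŋ.q/: profile 3-8-2-5-1 — violates.

b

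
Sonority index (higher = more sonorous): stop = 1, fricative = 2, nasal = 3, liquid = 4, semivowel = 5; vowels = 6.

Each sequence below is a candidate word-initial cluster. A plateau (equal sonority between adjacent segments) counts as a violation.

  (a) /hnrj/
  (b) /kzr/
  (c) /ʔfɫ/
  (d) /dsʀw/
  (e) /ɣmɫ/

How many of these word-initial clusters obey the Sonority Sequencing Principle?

5

(a) 2-3-4-5 → obeys
(b) 1-2-4 → obeys
(c) 1-2-4 → obeys
(d) 1-2-4-5 → obeys
(e) 2-3-4 → obeys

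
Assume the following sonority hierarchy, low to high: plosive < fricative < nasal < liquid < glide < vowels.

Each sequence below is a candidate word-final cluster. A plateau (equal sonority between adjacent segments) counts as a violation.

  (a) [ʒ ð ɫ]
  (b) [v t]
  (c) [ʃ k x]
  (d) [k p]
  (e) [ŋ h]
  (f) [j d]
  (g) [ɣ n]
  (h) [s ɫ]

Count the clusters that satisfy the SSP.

3

(a) [ʒ ð ɫ]: profile 2-2-4 — violates.
(b) [v t]: profile 2-1 — obeys.
(c) [ʃ k x]: profile 2-1-2 — violates.
(d) [k p]: profile 1-1 — violates.
(e) [ŋ h]: profile 3-2 — obeys.
(f) [j d]: profile 5-1 — obeys.
(g) [ɣ n]: profile 2-3 — violates.
(h) [s ɫ]: profile 2-4 — violates.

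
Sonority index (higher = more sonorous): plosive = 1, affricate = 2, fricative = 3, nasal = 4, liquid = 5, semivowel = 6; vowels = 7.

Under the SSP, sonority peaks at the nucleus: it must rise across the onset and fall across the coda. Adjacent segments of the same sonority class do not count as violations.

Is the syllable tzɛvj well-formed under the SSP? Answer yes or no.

no

Onset: /t/ is a plosive (sonority 1), /z/ is a fricative (sonority 3); then the nucleus /ɛ/ (sonority 7).
Onset profile 1-3-7 — rises to the nucleus.
Coda: /v/ is a fricative (sonority 3), /j/ is a semivowel (sonority 6).
Coda profile 7-3-6 — does not fall throughout.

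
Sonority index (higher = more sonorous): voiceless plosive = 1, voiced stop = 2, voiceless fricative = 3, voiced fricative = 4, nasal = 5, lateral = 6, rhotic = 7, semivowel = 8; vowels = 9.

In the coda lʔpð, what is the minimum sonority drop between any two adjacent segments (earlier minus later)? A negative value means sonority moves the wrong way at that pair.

-3

/l/ is a lateral (sonority 6).
/ʔ/ is a voiceless plosive (sonority 1).
/p/ is a voiceless plosive (sonority 1).
/ð/ is a voiced fricative (sonority 4).
/l/→/ʔ/: change +5.
/ʔ/→/p/: change +0.
/p/→/ð/: change -3.
Minimum = -3.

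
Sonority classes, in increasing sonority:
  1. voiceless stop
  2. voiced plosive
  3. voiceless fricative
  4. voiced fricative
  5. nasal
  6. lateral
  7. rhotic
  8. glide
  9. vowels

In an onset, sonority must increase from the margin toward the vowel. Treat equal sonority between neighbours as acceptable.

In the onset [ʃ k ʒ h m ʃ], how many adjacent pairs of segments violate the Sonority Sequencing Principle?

3

/ʃ/ is a voiceless fricative (sonority 3).
/k/ is a voiceless stop (sonority 1).
/ʒ/ is a voiced fricative (sonority 4).
/h/ is a voiceless fricative (sonority 3).
/m/ is a nasal (sonority 5).
/ʃ/ is a voiceless fricative (sonority 3).
/ʃ/→/k/: 3→1 (does not rise) — violation.
/k/→/ʒ/: 1→4 (rises) — ok.
/ʒ/→/h/: 4→3 (does not rise) — violation.
/h/→/m/: 3→5 (rises) — ok.
/m/→/ʃ/: 5→3 (does not rise) — violation.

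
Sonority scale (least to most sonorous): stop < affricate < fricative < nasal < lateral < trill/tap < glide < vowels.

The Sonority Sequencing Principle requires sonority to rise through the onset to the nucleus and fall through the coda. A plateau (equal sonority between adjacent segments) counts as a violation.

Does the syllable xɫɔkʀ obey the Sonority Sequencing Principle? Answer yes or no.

no

Onset: /x/ is a fricative (sonority 3), /ɫ/ is a lateral (sonority 5); then the nucleus /ɔ/ (sonority 8).
Onset profile 3-5-8 — rises to the nucleus.
Coda: /k/ is a stop (sonority 1), /ʀ/ is a trill/tap (sonority 6).
Coda profile 8-1-6 — does not strictly fall throughout.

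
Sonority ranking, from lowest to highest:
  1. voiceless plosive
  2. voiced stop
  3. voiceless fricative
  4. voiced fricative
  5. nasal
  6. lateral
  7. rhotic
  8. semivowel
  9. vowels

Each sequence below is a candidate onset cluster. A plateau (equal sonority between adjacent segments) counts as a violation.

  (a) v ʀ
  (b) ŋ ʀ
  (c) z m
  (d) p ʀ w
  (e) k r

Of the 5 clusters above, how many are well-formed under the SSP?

(a) sonority 4-7: well-formed.
(b) sonority 5-7: well-formed.
(c) sonority 4-5: well-formed.
(d) sonority 1-7-8: well-formed.
(e) sonority 1-7: well-formed.

5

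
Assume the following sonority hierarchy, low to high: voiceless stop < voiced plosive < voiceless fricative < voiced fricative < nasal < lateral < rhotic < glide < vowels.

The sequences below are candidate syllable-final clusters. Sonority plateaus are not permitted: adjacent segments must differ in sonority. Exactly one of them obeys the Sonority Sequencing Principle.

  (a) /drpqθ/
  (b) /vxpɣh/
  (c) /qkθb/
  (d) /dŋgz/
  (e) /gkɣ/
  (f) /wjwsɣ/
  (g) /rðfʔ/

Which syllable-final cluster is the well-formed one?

(a) sonority 2-7-1-1-3: ill-formed.
(b) sonority 4-3-1-4-3: ill-formed.
(c) sonority 1-1-3-2: ill-formed.
(d) sonority 2-5-2-4: ill-formed.
(e) sonority 2-1-4: ill-formed.
(f) sonority 8-8-8-3-4: ill-formed.
(g) sonority 7-4-3-1: well-formed.

g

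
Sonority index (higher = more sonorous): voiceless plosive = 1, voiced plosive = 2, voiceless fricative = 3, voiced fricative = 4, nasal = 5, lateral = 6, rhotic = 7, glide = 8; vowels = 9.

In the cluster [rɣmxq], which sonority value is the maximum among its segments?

7

/r/ is a rhotic (sonority 7).
/ɣ/ is a voiced fricative (sonority 4).
/m/ is a nasal (sonority 5).
/x/ is a voiceless fricative (sonority 3).
/q/ is a voiceless plosive (sonority 1).
The maximum is 7.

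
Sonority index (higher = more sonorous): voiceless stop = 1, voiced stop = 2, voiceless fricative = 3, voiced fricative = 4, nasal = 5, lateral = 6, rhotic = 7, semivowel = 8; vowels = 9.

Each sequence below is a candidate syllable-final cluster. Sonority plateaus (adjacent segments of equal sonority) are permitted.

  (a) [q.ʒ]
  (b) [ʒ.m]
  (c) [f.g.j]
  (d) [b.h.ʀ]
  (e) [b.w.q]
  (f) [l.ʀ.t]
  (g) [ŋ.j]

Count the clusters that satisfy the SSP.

(a) 1-4 → violates
(b) 4-5 → violates
(c) 3-2-8 → violates
(d) 2-3-7 → violates
(e) 2-8-1 → violates
(f) 6-7-1 → violates
(g) 5-8 → violates

0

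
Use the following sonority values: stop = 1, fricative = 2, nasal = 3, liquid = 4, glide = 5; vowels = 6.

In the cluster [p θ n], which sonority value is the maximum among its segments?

/p/ — stop, sonority 1.
/θ/ — fricative, sonority 2.
/n/ — nasal, sonority 3.
The maximum is 3.

3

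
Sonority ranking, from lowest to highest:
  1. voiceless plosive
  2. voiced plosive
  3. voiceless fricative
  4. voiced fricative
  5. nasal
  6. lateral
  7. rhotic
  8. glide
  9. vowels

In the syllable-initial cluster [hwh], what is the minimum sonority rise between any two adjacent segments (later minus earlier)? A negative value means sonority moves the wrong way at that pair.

-5

/h/: voiceless fricative = 3.
/w/: glide = 8.
/h/: voiceless fricative = 3.
/h/→/w/: change +5.
/w/→/h/: change -5.
Minimum = -5.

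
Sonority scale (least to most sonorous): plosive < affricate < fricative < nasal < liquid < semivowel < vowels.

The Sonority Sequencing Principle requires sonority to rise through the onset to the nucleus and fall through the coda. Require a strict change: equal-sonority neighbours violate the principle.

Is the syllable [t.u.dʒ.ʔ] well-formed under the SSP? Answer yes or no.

Onset: /t/ is a plosive (sonority 1); then the nucleus /u/ (sonority 7).
Onset profile 1-7 — rises to the nucleus.
Coda: /dʒ/ is an affricate (sonority 2), /ʔ/ is a plosive (sonority 1).
Coda profile 7-2-1 — falls from the nucleus.

yes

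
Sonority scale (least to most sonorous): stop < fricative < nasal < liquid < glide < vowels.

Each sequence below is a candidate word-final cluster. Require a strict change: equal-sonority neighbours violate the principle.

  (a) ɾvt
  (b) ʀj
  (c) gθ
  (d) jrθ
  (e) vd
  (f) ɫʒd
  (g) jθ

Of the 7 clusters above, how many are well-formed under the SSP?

5

(a) ɾvt: profile 4-2-1 — obeys.
(b) ʀj: profile 4-5 — violates.
(c) gθ: profile 1-2 — violates.
(d) jrθ: profile 5-4-2 — obeys.
(e) vd: profile 2-1 — obeys.
(f) ɫʒd: profile 4-2-1 — obeys.
(g) jθ: profile 5-2 — obeys.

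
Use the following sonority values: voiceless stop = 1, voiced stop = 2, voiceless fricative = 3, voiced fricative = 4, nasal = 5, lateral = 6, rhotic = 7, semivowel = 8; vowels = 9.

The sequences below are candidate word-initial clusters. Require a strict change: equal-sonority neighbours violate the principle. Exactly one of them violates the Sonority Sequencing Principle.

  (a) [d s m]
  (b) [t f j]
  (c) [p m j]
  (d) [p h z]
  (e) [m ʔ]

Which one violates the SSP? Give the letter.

e

(a) [d s m]: profile 2-3-5 — obeys.
(b) [t f j]: profile 1-3-8 — obeys.
(c) [p m j]: profile 1-5-8 — obeys.
(d) [p h z]: profile 1-3-4 — obeys.
(e) [m ʔ]: profile 5-1 — violates.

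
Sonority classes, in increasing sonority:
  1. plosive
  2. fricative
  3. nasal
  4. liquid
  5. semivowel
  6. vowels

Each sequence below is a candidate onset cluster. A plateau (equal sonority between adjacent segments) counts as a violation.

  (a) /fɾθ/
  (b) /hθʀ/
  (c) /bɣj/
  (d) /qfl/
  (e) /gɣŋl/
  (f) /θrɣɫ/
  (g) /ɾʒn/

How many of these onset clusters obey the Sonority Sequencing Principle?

3

(a) /fɾθ/: profile 2-4-2 — violates.
(b) /hθʀ/: profile 2-2-4 — violates.
(c) /bɣj/: profile 1-2-5 — obeys.
(d) /qfl/: profile 1-2-4 — obeys.
(e) /gɣŋl/: profile 1-2-3-4 — obeys.
(f) /θrɣɫ/: profile 2-4-2-4 — violates.
(g) /ɾʒn/: profile 4-2-3 — violates.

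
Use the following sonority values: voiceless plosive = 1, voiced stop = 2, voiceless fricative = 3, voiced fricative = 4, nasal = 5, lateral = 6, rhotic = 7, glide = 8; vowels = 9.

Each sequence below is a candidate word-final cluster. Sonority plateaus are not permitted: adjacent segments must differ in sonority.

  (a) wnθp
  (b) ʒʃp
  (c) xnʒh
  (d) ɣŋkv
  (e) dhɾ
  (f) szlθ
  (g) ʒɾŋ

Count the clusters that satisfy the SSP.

(a) sonority 8-5-3-1: well-formed.
(b) sonority 4-3-1: well-formed.
(c) sonority 3-5-4-3: ill-formed.
(d) sonority 4-5-1-4: ill-formed.
(e) sonority 2-3-7: ill-formed.
(f) sonority 3-4-6-3: ill-formed.
(g) sonority 4-7-5: ill-formed.

2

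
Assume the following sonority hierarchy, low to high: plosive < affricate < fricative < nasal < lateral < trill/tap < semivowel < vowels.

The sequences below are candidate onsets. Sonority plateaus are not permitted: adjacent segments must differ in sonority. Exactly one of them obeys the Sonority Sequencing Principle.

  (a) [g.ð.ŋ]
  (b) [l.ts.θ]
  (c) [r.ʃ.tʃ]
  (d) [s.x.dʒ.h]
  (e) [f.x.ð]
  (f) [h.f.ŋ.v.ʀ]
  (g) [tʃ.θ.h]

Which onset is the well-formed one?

a

(a) [g.ð.ŋ]: profile 1-3-4 — obeys.
(b) [l.ts.θ]: profile 5-2-3 — violates.
(c) [r.ʃ.tʃ]: profile 6-3-2 — violates.
(d) [s.x.dʒ.h]: profile 3-3-2-3 — violates.
(e) [f.x.ð]: profile 3-3-3 — violates.
(f) [h.f.ŋ.v.ʀ]: profile 3-3-4-3-6 — violates.
(g) [tʃ.θ.h]: profile 2-3-3 — violates.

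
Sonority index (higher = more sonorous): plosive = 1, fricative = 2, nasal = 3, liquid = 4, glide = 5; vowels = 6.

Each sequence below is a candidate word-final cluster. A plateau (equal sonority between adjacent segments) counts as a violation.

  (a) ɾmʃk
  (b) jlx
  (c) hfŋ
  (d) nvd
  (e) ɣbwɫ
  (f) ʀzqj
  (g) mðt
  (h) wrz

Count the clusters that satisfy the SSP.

(a) sonority 4-3-2-1: well-formed.
(b) sonority 5-4-2: well-formed.
(c) sonority 2-2-3: ill-formed.
(d) sonority 3-2-1: well-formed.
(e) sonority 2-1-5-4: ill-formed.
(f) sonority 4-2-1-5: ill-formed.
(g) sonority 3-2-1: well-formed.
(h) sonority 5-4-2: well-formed.

5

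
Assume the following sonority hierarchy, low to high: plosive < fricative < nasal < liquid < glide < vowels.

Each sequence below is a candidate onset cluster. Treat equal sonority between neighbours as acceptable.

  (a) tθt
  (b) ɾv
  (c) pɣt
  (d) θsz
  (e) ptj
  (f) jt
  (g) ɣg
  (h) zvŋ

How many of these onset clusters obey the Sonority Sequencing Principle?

(a) sonority 1-2-1: ill-formed.
(b) sonority 4-2: ill-formed.
(c) sonority 1-2-1: ill-formed.
(d) sonority 2-2-2: well-formed.
(e) sonority 1-1-5: well-formed.
(f) sonority 5-1: ill-formed.
(g) sonority 2-1: ill-formed.
(h) sonority 2-2-3: well-formed.

3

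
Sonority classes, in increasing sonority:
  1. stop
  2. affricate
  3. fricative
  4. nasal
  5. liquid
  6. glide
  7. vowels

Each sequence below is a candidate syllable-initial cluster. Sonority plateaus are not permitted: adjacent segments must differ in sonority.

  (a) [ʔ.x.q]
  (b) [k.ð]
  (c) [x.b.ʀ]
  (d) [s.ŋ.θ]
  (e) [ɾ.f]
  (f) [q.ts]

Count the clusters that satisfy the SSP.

(a) sonority 1-3-1: ill-formed.
(b) sonority 1-3: well-formed.
(c) sonority 3-1-5: ill-formed.
(d) sonority 3-4-3: ill-formed.
(e) sonority 5-3: ill-formed.
(f) sonority 1-2: well-formed.

2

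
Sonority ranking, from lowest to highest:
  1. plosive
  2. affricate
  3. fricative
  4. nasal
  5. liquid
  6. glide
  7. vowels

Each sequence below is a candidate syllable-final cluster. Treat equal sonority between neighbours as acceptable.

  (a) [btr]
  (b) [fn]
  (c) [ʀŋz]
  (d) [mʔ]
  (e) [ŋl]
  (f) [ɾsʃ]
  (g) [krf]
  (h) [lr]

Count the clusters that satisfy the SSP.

(a) [btr]: profile 1-1-5 — violates.
(b) [fn]: profile 3-4 — violates.
(c) [ʀŋz]: profile 5-4-3 — obeys.
(d) [mʔ]: profile 4-1 — obeys.
(e) [ŋl]: profile 4-5 — violates.
(f) [ɾsʃ]: profile 5-3-3 — obeys.
(g) [krf]: profile 1-5-3 — violates.
(h) [lr]: profile 5-5 — obeys.

4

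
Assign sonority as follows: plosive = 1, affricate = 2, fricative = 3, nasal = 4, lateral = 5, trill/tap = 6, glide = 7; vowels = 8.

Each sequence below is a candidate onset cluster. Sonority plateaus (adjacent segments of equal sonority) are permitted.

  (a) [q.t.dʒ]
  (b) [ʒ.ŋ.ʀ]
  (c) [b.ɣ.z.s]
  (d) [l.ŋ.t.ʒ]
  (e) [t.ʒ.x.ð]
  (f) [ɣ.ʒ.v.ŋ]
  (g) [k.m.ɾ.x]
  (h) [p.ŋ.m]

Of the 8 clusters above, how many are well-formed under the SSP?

(a) 1-1-2 → obeys
(b) 3-4-6 → obeys
(c) 1-3-3-3 → obeys
(d) 5-4-1-3 → violates
(e) 1-3-3-3 → obeys
(f) 3-3-3-4 → obeys
(g) 1-4-6-3 → violates
(h) 1-4-4 → obeys

6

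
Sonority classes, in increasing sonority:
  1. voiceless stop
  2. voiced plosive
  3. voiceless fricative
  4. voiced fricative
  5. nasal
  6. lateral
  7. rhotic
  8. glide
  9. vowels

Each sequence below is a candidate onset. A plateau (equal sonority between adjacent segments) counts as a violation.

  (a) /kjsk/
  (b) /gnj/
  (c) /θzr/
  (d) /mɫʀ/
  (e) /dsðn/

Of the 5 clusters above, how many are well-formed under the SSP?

(a) /kjsk/: profile 1-8-3-1 — violates.
(b) /gnj/: profile 2-5-8 — obeys.
(c) /θzr/: profile 3-4-7 — obeys.
(d) /mɫʀ/: profile 5-6-7 — obeys.
(e) /dsðn/: profile 2-3-4-5 — obeys.

4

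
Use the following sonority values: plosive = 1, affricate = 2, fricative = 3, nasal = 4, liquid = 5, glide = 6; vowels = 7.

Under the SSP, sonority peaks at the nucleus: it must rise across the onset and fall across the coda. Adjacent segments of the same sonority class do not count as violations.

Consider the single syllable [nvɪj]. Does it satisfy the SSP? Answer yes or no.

no

Onset: /n/ is a nasal (sonority 4), /v/ is a fricative (sonority 3); then the nucleus /ɪ/ (sonority 7).
Onset profile 4-3-7 — does not rise throughout.
Coda: /j/ is a glide (sonority 6).
Coda profile 7-6 — falls from the nucleus.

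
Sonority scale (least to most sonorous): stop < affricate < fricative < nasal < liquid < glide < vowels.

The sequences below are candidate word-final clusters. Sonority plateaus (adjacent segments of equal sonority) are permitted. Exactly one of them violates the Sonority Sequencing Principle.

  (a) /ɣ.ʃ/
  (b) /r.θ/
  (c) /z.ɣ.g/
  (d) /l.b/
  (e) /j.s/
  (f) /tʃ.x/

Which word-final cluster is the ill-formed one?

(a) sonority 3-3: well-formed.
(b) sonority 5-3: well-formed.
(c) sonority 3-3-1: well-formed.
(d) sonority 5-1: well-formed.
(e) sonority 6-3: well-formed.
(f) sonority 2-3: ill-formed.

f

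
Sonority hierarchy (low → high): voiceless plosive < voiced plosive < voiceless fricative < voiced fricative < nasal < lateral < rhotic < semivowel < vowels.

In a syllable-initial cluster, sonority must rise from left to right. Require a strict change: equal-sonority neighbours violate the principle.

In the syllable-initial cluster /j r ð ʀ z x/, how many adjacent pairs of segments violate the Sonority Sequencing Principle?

/j/ is a semivowel (sonority 8).
/r/ is a rhotic (sonority 7).
/ð/ is a voiced fricative (sonority 4).
/ʀ/ is a rhotic (sonority 7).
/z/ is a voiced fricative (sonority 4).
/x/ is a voiceless fricative (sonority 3).
/j/→/r/: 8→7 (does not rise) — violation.
/r/→/ð/: 7→4 (does not rise) — violation.
/ð/→/ʀ/: 4→7 (rises) — ok.
/ʀ/→/z/: 7→4 (does not rise) — violation.
/z/→/x/: 4→3 (does not rise) — violation.

4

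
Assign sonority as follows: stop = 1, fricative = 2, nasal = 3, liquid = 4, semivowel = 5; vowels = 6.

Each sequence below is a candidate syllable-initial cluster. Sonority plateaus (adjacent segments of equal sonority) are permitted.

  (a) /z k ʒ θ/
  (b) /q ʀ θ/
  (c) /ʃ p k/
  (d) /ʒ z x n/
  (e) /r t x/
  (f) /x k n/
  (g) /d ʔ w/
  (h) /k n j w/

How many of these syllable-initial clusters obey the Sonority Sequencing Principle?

(a) 2-1-2-2 → violates
(b) 1-4-2 → violates
(c) 2-1-1 → violates
(d) 2-2-2-3 → obeys
(e) 4-1-2 → violates
(f) 2-1-3 → violates
(g) 1-1-5 → obeys
(h) 1-3-5-5 → obeys

3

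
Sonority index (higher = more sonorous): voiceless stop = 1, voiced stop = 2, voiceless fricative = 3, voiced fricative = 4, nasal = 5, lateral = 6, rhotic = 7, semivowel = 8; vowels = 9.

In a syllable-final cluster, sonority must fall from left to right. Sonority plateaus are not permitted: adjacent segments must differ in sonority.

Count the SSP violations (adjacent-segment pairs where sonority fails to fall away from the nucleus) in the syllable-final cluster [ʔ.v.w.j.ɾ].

3

/ʔ/: voiceless stop = 1.
/v/: voiced fricative = 4.
/w/: semivowel = 8.
/j/: semivowel = 8.
/ɾ/: rhotic = 7.
/ʔ/→/v/: 1→4 (does not fall) — violation.
/v/→/w/: 4→8 (does not fall) — violation.
/w/→/j/: 8→8 (plateau) — violation.
/j/→/ɾ/: 8→7 (falls) — ok.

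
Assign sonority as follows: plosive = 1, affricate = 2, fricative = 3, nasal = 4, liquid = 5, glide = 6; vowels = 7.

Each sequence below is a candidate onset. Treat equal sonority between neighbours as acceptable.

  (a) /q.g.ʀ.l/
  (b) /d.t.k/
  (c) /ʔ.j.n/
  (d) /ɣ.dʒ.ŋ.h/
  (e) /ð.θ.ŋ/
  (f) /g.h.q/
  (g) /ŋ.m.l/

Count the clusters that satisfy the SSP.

(a) /q.g.ʀ.l/: profile 1-1-5-5 — obeys.
(b) /d.t.k/: profile 1-1-1 — obeys.
(c) /ʔ.j.n/: profile 1-6-4 — violates.
(d) /ɣ.dʒ.ŋ.h/: profile 3-2-4-3 — violates.
(e) /ð.θ.ŋ/: profile 3-3-4 — obeys.
(f) /g.h.q/: profile 1-3-1 — violates.
(g) /ŋ.m.l/: profile 4-4-5 — obeys.

4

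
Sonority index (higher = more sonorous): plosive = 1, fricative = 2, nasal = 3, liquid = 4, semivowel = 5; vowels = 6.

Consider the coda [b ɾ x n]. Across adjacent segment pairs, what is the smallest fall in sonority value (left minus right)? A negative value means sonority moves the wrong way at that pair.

/b/: plosive = 1.
/ɾ/: liquid = 4.
/x/: fricative = 2.
/n/: nasal = 3.
/b/→/ɾ/: change -3.
/ɾ/→/x/: change +2.
/x/→/n/: change -1.
Minimum = -3.

-3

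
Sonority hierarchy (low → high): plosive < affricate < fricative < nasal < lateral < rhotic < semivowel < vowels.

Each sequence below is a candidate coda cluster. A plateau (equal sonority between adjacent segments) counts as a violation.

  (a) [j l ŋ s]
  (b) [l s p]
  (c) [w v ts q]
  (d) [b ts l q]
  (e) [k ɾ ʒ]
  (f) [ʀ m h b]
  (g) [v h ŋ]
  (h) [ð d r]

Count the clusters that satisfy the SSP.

4

(a) sonority 7-5-4-3: well-formed.
(b) sonority 5-3-1: well-formed.
(c) sonority 7-3-2-1: well-formed.
(d) sonority 1-2-5-1: ill-formed.
(e) sonority 1-6-3: ill-formed.
(f) sonority 6-4-3-1: well-formed.
(g) sonority 3-3-4: ill-formed.
(h) sonority 3-1-6: ill-formed.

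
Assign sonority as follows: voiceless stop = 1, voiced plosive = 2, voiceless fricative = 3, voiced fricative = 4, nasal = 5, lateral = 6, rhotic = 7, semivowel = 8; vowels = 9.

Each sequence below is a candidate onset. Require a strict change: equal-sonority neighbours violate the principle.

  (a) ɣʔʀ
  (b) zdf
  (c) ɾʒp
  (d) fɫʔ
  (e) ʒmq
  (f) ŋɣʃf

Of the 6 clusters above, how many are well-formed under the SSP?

0

(a) ɣʔʀ: profile 4-1-7 — violates.
(b) zdf: profile 4-2-3 — violates.
(c) ɾʒp: profile 7-4-1 — violates.
(d) fɫʔ: profile 3-6-1 — violates.
(e) ʒmq: profile 4-5-1 — violates.
(f) ŋɣʃf: profile 5-4-3-3 — violates.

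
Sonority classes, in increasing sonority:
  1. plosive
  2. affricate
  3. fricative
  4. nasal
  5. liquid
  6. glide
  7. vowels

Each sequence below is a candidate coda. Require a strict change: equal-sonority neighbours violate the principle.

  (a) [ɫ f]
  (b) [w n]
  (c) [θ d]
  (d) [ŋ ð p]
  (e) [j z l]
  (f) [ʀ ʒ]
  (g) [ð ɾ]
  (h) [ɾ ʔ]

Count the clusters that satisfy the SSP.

(a) [ɫ f]: profile 5-3 — obeys.
(b) [w n]: profile 6-4 — obeys.
(c) [θ d]: profile 3-1 — obeys.
(d) [ŋ ð p]: profile 4-3-1 — obeys.
(e) [j z l]: profile 6-3-5 — violates.
(f) [ʀ ʒ]: profile 5-3 — obeys.
(g) [ð ɾ]: profile 3-5 — violates.
(h) [ɾ ʔ]: profile 5-1 — obeys.

6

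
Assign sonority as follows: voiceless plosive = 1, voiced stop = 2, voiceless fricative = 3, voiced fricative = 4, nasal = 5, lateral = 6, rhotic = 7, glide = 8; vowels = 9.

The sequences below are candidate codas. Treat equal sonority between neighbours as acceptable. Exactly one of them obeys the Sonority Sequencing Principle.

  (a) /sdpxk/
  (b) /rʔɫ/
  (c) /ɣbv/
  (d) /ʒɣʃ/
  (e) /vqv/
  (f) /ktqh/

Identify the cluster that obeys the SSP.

(a) /sdpxk/: profile 3-2-1-3-1 — violates.
(b) /rʔɫ/: profile 7-1-6 — violates.
(c) /ɣbv/: profile 4-2-4 — violates.
(d) /ʒɣʃ/: profile 4-4-3 — obeys.
(e) /vqv/: profile 4-1-4 — violates.
(f) /ktqh/: profile 1-1-1-3 — violates.

d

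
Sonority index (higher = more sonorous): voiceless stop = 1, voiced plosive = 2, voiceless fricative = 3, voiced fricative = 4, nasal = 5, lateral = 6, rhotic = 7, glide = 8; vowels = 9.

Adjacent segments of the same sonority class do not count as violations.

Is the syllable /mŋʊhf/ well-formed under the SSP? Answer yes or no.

yes

Onset: /m/ is a nasal (sonority 5), /ŋ/ is a nasal (sonority 5); then the nucleus /ʊ/ (sonority 9).
Onset profile 5-5-9 — rises to the nucleus.
Coda: /h/ is a voiceless fricative (sonority 3), /f/ is a voiceless fricative (sonority 3).
Coda profile 9-3-3 — falls from the nucleus.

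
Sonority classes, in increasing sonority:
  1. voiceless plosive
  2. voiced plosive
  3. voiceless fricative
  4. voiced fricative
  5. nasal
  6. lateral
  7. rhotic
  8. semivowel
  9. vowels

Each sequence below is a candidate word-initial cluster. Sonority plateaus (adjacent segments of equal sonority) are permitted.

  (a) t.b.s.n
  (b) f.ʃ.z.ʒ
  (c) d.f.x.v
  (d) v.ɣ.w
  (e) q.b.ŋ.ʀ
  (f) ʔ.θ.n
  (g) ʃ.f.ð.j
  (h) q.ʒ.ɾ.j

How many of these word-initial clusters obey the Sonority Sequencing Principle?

(a) 1-2-3-5 → obeys
(b) 3-3-4-4 → obeys
(c) 2-3-3-4 → obeys
(d) 4-4-8 → obeys
(e) 1-2-5-7 → obeys
(f) 1-3-5 → obeys
(g) 3-3-4-8 → obeys
(h) 1-4-7-8 → obeys

8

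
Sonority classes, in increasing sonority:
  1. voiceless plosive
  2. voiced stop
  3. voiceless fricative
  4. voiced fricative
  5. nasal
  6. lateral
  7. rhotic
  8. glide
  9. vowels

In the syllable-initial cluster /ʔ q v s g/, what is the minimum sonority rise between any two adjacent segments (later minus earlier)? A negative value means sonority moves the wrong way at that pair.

/ʔ/: voiceless plosive = 1.
/q/: voiceless plosive = 1.
/v/: voiced fricative = 4.
/s/: voiceless fricative = 3.
/g/: voiced stop = 2.
/ʔ/→/q/: change +0.
/q/→/v/: change +3.
/v/→/s/: change -1.
/s/→/g/: change -1.
Minimum = -1.

-1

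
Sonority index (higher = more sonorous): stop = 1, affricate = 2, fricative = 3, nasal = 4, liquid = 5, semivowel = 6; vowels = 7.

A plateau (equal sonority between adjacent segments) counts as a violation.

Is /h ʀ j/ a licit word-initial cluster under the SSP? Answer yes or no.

/h/: fricative = 3.
/ʀ/: liquid = 5.
/j/: semivowel = 6.
The profile 3-5-6 strictly rises, so the word-initial cluster satisfies the SSP.

yes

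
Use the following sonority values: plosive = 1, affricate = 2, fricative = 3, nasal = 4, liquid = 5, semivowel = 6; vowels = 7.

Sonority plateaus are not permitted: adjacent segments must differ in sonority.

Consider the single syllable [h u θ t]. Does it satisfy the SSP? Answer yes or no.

yes

Onset: /h/ is a fricative (sonority 3); then the nucleus /u/ (sonority 7).
Onset profile 3-7 — rises to the nucleus.
Coda: /θ/ is a fricative (sonority 3), /t/ is a plosive (sonority 1).
Coda profile 7-3-1 — falls from the nucleus.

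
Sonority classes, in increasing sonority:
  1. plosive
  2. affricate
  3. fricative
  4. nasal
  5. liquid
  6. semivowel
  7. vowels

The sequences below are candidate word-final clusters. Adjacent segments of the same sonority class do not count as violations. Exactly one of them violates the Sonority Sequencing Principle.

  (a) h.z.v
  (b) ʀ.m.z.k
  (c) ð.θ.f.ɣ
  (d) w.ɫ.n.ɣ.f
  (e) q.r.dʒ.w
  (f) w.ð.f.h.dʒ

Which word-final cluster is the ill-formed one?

e

(a) sonority 3-3-3: well-formed.
(b) sonority 5-4-3-1: well-formed.
(c) sonority 3-3-3-3: well-formed.
(d) sonority 6-5-4-3-3: well-formed.
(e) sonority 1-5-2-6: ill-formed.
(f) sonority 6-3-3-3-2: well-formed.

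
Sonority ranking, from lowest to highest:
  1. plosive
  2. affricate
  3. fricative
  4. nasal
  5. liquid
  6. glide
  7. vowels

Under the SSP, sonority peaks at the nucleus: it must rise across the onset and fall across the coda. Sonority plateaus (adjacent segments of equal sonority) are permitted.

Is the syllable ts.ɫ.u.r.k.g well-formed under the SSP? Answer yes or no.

yes

Onset: /ts/ is an affricate (sonority 2), /ɫ/ is a liquid (sonority 5); then the nucleus /u/ (sonority 7).
Onset profile 2-5-7 — rises to the nucleus.
Coda: /r/ is a liquid (sonority 5), /k/ is a plosive (sonority 1), /g/ is a plosive (sonority 1).
Coda profile 7-5-1-1 — falls from the nucleus.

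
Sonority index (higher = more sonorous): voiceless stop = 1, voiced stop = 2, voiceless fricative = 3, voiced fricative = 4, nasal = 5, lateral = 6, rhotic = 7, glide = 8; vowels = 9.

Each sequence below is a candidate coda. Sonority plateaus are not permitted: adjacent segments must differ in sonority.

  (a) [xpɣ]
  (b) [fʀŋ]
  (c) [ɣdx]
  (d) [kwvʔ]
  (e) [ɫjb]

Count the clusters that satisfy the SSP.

0

(a) 3-1-4 → violates
(b) 3-7-5 → violates
(c) 4-2-3 → violates
(d) 1-8-4-1 → violates
(e) 6-8-2 → violates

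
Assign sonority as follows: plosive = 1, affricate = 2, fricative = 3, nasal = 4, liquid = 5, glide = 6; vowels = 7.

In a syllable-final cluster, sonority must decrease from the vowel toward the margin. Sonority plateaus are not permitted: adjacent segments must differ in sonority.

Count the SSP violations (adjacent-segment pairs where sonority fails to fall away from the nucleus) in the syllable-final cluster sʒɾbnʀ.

4

/s/ is a fricative (sonority 3).
/ʒ/ is a fricative (sonority 3).
/ɾ/ is a liquid (sonority 5).
/b/ is a plosive (sonority 1).
/n/ is a nasal (sonority 4).
/ʀ/ is a liquid (sonority 5).
/s/→/ʒ/: 3→3 (plateau) — violation.
/ʒ/→/ɾ/: 3→5 (does not fall) — violation.
/ɾ/→/b/: 5→1 (falls) — ok.
/b/→/n/: 1→4 (does not fall) — violation.
/n/→/ʀ/: 4→5 (does not fall) — violation.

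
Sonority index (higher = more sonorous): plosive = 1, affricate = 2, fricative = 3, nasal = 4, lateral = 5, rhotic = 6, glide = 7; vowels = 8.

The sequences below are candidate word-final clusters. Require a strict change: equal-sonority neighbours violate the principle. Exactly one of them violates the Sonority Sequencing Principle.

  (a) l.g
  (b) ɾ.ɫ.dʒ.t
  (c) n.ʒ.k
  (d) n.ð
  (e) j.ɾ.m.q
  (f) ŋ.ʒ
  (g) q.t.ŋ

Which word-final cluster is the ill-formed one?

(a) l.g: profile 5-1 — obeys.
(b) ɾ.ɫ.dʒ.t: profile 6-5-2-1 — obeys.
(c) n.ʒ.k: profile 4-3-1 — obeys.
(d) n.ð: profile 4-3 — obeys.
(e) j.ɾ.m.q: profile 7-6-4-1 — obeys.
(f) ŋ.ʒ: profile 4-3 — obeys.
(g) q.t.ŋ: profile 1-1-4 — violates.

g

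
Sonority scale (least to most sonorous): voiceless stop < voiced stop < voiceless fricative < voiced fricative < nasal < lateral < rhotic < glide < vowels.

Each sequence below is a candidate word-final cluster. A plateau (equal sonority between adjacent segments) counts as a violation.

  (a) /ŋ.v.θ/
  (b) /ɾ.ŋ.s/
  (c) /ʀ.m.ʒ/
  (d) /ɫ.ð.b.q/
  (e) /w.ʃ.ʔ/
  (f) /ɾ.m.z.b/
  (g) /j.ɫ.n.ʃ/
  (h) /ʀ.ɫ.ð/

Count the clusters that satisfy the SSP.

8

(a) 5-4-3 → obeys
(b) 7-5-3 → obeys
(c) 7-5-4 → obeys
(d) 6-4-2-1 → obeys
(e) 8-3-1 → obeys
(f) 7-5-4-2 → obeys
(g) 8-6-5-3 → obeys
(h) 7-6-4 → obeys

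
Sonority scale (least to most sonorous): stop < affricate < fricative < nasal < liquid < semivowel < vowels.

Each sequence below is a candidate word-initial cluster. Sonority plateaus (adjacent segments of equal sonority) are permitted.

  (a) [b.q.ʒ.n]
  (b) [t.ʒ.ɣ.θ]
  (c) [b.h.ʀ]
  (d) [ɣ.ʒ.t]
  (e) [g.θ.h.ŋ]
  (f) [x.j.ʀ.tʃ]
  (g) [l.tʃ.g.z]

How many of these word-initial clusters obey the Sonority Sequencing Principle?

(a) [b.q.ʒ.n]: profile 1-1-3-4 — obeys.
(b) [t.ʒ.ɣ.θ]: profile 1-3-3-3 — obeys.
(c) [b.h.ʀ]: profile 1-3-5 — obeys.
(d) [ɣ.ʒ.t]: profile 3-3-1 — violates.
(e) [g.θ.h.ŋ]: profile 1-3-3-4 — obeys.
(f) [x.j.ʀ.tʃ]: profile 3-6-5-2 — violates.
(g) [l.tʃ.g.z]: profile 5-2-1-3 — violates.

4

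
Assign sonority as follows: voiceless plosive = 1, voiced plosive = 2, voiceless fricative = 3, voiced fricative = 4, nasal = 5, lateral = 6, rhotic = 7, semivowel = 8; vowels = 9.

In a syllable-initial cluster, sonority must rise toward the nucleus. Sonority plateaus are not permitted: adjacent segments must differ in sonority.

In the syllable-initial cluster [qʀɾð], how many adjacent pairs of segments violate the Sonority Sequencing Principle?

/q/ — voiceless plosive, sonority 1.
/ʀ/ — rhotic, sonority 7.
/ɾ/ — rhotic, sonority 7.
/ð/ — voiced fricative, sonority 4.
/q/→/ʀ/: 1→7 (rises) — ok.
/ʀ/→/ɾ/: 7→7 (plateau) — violation.
/ɾ/→/ð/: 7→4 (does not rise) — violation.

2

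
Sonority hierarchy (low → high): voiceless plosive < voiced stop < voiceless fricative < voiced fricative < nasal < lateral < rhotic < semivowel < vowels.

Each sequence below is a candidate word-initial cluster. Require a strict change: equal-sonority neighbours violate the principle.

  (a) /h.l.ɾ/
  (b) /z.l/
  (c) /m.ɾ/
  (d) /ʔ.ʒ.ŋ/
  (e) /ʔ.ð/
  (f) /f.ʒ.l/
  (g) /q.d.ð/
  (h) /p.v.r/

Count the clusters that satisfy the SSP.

8

(a) /h.l.ɾ/: profile 3-6-7 — obeys.
(b) /z.l/: profile 4-6 — obeys.
(c) /m.ɾ/: profile 5-7 — obeys.
(d) /ʔ.ʒ.ŋ/: profile 1-4-5 — obeys.
(e) /ʔ.ð/: profile 1-4 — obeys.
(f) /f.ʒ.l/: profile 3-4-6 — obeys.
(g) /q.d.ð/: profile 1-2-4 — obeys.
(h) /p.v.r/: profile 1-4-7 — obeys.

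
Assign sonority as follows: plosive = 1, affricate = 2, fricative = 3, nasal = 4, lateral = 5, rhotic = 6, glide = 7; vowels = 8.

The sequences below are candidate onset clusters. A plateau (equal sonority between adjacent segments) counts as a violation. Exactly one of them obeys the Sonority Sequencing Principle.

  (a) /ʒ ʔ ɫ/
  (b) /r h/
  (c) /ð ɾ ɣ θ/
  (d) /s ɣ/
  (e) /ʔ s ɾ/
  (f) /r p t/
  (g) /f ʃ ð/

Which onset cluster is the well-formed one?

e

(a) /ʒ ʔ ɫ/: profile 3-1-5 — violates.
(b) /r h/: profile 6-3 — violates.
(c) /ð ɾ ɣ θ/: profile 3-6-3-3 — violates.
(d) /s ɣ/: profile 3-3 — violates.
(e) /ʔ s ɾ/: profile 1-3-6 — obeys.
(f) /r p t/: profile 6-1-1 — violates.
(g) /f ʃ ð/: profile 3-3-3 — violates.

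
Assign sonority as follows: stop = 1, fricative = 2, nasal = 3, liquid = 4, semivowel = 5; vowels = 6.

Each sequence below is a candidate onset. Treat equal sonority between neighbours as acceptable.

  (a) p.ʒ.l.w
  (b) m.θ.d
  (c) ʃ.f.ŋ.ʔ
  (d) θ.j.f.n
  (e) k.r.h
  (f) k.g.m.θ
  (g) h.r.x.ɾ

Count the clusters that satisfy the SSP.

1

(a) sonority 1-2-4-5: well-formed.
(b) sonority 3-2-1: ill-formed.
(c) sonority 2-2-3-1: ill-formed.
(d) sonority 2-5-2-3: ill-formed.
(e) sonority 1-4-2: ill-formed.
(f) sonority 1-1-3-2: ill-formed.
(g) sonority 2-4-2-4: ill-formed.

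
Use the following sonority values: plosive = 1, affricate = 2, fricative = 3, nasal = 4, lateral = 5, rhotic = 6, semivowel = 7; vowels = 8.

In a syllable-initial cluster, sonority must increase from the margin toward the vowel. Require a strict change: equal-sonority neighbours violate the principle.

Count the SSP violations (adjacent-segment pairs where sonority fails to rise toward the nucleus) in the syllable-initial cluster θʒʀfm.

/θ/: fricative = 3.
/ʒ/: fricative = 3.
/ʀ/: rhotic = 6.
/f/: fricative = 3.
/m/: nasal = 4.
/θ/→/ʒ/: 3→3 (plateau) — violation.
/ʒ/→/ʀ/: 3→6 (rises) — ok.
/ʀ/→/f/: 6→3 (does not rise) — violation.
/f/→/m/: 3→4 (rises) — ok.

2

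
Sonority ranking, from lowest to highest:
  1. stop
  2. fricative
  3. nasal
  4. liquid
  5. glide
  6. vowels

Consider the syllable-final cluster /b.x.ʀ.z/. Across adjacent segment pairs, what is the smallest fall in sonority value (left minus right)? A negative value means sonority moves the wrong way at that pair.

/b/ is a stop (sonority 1).
/x/ is a fricative (sonority 2).
/ʀ/ is a liquid (sonority 4).
/z/ is a fricative (sonority 2).
/b/→/x/: change -1.
/x/→/ʀ/: change -2.
/ʀ/→/z/: change +2.
Minimum = -2.

-2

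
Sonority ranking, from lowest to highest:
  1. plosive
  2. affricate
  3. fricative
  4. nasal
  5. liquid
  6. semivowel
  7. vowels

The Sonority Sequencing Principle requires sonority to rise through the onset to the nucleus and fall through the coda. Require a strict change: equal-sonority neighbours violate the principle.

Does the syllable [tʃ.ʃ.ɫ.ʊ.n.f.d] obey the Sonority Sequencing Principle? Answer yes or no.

Onset: /tʃ/ is an affricate (sonority 2), /ʃ/ is a fricative (sonority 3), /ɫ/ is a liquid (sonority 5); then the nucleus /ʊ/ (sonority 7).
Onset profile 2-3-5-7 — rises to the nucleus.
Coda: /n/ is a nasal (sonority 4), /f/ is a fricative (sonority 3), /d/ is a plosive (sonority 1).
Coda profile 7-4-3-1 — falls from the nucleus.

yes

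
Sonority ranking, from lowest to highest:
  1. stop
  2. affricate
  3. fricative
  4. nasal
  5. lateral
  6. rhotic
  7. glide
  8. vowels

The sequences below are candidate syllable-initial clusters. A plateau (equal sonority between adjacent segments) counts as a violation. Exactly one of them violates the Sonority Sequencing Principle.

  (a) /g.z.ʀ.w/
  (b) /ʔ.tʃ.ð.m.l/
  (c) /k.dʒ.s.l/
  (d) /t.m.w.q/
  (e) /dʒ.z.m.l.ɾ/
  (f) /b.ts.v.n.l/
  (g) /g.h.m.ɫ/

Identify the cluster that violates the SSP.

(a) 1-3-6-7 → obeys
(b) 1-2-3-4-5 → obeys
(c) 1-2-3-5 → obeys
(d) 1-4-7-1 → violates
(e) 2-3-4-5-6 → obeys
(f) 1-2-3-4-5 → obeys
(g) 1-3-4-5 → obeys

d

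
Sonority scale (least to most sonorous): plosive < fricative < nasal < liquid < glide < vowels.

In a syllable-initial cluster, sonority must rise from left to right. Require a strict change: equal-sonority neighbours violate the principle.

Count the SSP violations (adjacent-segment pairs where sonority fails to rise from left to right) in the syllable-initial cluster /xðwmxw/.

/x/ is a fricative (sonority 2).
/ð/ is a fricative (sonority 2).
/w/ is a glide (sonority 5).
/m/ is a nasal (sonority 3).
/x/ is a fricative (sonority 2).
/w/ is a glide (sonority 5).
/x/→/ð/: 2→2 (plateau) — violation.
/ð/→/w/: 2→5 (rises) — ok.
/w/→/m/: 5→3 (does not rise) — violation.
/m/→/x/: 3→2 (does not rise) — violation.
/x/→/w/: 2→5 (rises) — ok.

3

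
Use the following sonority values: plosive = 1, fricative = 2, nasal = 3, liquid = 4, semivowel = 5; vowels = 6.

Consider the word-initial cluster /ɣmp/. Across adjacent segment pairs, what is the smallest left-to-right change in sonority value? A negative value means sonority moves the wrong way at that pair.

-2

/ɣ/ is a fricative (sonority 2).
/m/ is a nasal (sonority 3).
/p/ is a plosive (sonority 1).
/ɣ/→/m/: change +1.
/m/→/p/: change -2.
Minimum = -2.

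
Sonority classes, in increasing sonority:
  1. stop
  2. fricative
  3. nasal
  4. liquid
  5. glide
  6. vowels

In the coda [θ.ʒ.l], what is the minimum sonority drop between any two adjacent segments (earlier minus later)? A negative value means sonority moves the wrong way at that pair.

-2

/θ/: fricative = 2.
/ʒ/: fricative = 2.
/l/: liquid = 4.
/θ/→/ʒ/: change +0.
/ʒ/→/l/: change -2.
Minimum = -2.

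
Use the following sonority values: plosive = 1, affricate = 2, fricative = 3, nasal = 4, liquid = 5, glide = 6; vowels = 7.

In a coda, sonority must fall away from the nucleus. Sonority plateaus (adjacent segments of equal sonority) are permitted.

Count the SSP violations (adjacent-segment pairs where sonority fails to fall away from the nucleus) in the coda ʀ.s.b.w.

1

/ʀ/ — liquid, sonority 5.
/s/ — fricative, sonority 3.
/b/ — plosive, sonority 1.
/w/ — glide, sonority 6.
/ʀ/→/s/: 5→3 (falls) — ok.
/s/→/b/: 3→1 (falls) — ok.
/b/→/w/: 1→6 (does not fall) — violation.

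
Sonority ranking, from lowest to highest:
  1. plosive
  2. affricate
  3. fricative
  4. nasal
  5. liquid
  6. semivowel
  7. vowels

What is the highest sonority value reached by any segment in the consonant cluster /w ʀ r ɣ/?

6

/w/: semivowel = 6.
/ʀ/: liquid = 5.
/r/: liquid = 5.
/ɣ/: fricative = 3.
The maximum is 6.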